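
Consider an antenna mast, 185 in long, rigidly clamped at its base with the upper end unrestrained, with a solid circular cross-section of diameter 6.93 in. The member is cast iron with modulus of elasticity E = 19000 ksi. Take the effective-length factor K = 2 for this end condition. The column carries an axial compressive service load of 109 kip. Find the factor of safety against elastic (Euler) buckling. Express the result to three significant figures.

n ≈ 1.42

I = πd⁴/64 = π×6.93⁴/64 = 113.2 in⁴
Effective length L_e = K·L = 2 × 185 = 370.0 in
P_cr = π²EI / L_e² = π² × 19000×10³ × 113.2 / 370.0² = 1.551×10^5 lb
Factor of safety n = P_cr / P = 155.08 / 109 = 1.42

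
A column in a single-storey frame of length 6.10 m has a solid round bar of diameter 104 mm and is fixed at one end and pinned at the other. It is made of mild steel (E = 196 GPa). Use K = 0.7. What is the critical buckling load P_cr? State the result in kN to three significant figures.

P_cr ≈ 609 kN

I = πd⁴/64 = π×104⁴/64 = 5.743×10^6 mm⁴
I = 5.743×10^6 mm⁴ = 5.743×10^-6 m⁴
Effective length L_e = K·L = 0.7 × 6.10 = 4.270 m
P_cr = π²EI / L_e² = π² × 196×10⁹ × 5.743×10^-6 / 4.270² = 6.093×10^5 N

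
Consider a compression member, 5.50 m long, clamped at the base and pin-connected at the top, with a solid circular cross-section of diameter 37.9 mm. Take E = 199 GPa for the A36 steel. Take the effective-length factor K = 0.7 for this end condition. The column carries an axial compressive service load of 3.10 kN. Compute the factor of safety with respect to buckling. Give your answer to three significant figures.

I = πd⁴/64 = π×37.9⁴/64 = 1.013×10^5 mm⁴
I = 1.013×10^5 mm⁴ = 1.013×10^-7 m⁴
Effective length L_e = K·L = 0.7 × 5.50 = 3.850 m
P_cr = π²EI / L_e² = π² × 199×10⁹ × 1.013×10^-7 / 3.850² = 1.342×10^4 N
Factor of safety n = P_cr / P = 13.420 / 3.10 = 4.33

n ≈ 4.33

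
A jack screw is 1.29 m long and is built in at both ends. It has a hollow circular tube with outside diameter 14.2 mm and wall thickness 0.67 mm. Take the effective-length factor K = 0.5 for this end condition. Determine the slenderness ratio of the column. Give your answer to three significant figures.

λ ≈ 135

Inner diameter d_i = 14.2 − 2×0.67 = 12.86 mm
I = π(d_o⁴ − d_i⁴)/64 = π(14.2⁴ − 12.86⁴)/64 = 653.3 mm⁴
A = 28.48 mm²;  r_min = √(I/A) = √(653.3/28.48) = 4.789 mm
L_e = K·L = 0.5 × 1.29 m = 0.6450 m = 645.00 mm
λ = L_e / r_min = 645.00 / 4.789 = 135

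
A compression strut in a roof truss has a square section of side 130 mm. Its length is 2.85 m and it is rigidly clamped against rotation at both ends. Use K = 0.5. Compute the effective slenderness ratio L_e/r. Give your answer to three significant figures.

I = a⁴/12 = 130⁴/12 = 2.380×10^7 mm⁴
A = 1.690×10^4 mm²;  r_min = √(I/A) = √(2.380×10^7/1.690×10^4) = 37.53 mm
L_e = K·L = 0.5 × 2.85 m = 1.425 m = 1425.0 mm
λ = L_e / r_min = 1425.0 / 37.53 = 38.0

λ ≈ 38.0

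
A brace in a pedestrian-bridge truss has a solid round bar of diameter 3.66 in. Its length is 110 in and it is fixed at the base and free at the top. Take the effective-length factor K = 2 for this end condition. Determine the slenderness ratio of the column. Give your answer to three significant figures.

λ ≈ 240

For a solid circle r = d/4 = 3.66/4 = 0.9150 in
L_e = K·L = 2 × 110 = 220.0 in
λ = L_e / r_min = 220.00 / 0.9150 = 240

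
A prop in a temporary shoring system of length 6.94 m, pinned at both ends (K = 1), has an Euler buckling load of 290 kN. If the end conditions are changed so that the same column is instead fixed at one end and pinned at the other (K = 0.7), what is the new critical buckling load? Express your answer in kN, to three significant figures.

P_cr ∝ 1/K², so P_cr,new = P_cr,old × (K_old/K_new)² = 290 × (1/0.7)²
= 290 × 2.041 = 592 kN

P_cr ≈ 592 kN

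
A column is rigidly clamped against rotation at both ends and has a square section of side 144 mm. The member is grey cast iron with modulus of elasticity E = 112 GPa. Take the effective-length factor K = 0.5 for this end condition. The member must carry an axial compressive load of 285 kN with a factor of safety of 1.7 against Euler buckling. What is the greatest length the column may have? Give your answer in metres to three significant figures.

I = a⁴/12 = 144⁴/12 = 3.583×10^7 mm⁴
I = 3.583×10^-5 m⁴
Required critical load P_cr = n·P = 1.7 × 285 = 484.5 kN = 4.845×10^5 N
From P_cr = π²EI/(K·L)²:  L = (1/K)·√(π²EI/P_cr) = (1/0.5)·√(π²×1.12×10^11×3.583×10^-5/4.845×10^5)
L = 18.1 m

L_max ≈ 18.1 m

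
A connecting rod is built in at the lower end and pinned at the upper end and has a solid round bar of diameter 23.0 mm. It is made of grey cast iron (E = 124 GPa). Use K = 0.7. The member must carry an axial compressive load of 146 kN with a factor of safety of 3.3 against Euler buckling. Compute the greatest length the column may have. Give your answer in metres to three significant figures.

L_max ≈ 0.267 m

I = πd⁴/64 = π×23.0⁴/64 = 1.374×10^4 mm⁴
I = 1.374×10^-8 m⁴
Required critical load P_cr = n·P = 3.3 × 146 = 481.8 kN = 4.818×10^5 N
From P_cr = π²EI/(K·L)²:  L = (1/K)·√(π²EI/P_cr) = (1/0.7)·√(π²×1.24×10^11×1.374×10^-8/4.818×10^5)
L = 0.267 m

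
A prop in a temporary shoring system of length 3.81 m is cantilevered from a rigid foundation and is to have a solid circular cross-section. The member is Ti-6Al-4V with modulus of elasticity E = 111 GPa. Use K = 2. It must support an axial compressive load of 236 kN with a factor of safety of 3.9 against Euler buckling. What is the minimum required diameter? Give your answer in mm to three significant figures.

d ≈ 178 mm

Required P_cr = n·P = 3.9 × 236 = 920.4 kN
L_e = K·L = 2 × 3.81 = 7.620 m
Required I = P_cr·L_e²/(π²E) = 9.204×10^5 × 7.620² / (π² × 1.11×10^11) = 4.878×10^-5 m⁴
I_req = 4.878×10^7 mm⁴
Solid circle: I = πd⁴/64  ⇒  d = (64I/π)^(1/4) = (64×4.878×10^7/π)^(1/4) = 178 mm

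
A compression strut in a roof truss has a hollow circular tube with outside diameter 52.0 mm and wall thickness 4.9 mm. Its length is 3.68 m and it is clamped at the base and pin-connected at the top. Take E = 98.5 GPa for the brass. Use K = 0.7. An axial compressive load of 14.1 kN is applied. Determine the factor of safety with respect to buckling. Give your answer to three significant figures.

n ≈ 2.11

Inner diameter d_i = 52.0 − 2×4.9 = 42.20 mm
I = π(d_o⁴ − d_i⁴)/64 = π(52.0⁴ − 42.20⁴)/64 = 2.032×10^5 mm⁴
I = 2.032×10^5 mm⁴ = 2.032×10^-7 m⁴
Effective length L_e = K·L = 0.7 × 3.68 = 2.576 m
P_cr = π²EI / L_e² = π² × 98.5×10⁹ × 2.032×10^-7 / 2.576² = 2.977×10^4 N
Factor of safety n = P_cr / P = 29.774 / 14.1 = 2.11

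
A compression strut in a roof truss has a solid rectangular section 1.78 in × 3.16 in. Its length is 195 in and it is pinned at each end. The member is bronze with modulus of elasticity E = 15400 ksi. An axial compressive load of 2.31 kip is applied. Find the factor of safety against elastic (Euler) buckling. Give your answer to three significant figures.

Buckling occurs about the weak axis: I_min = h·b³/12 with b = 1.78 in (the shorter side).
I_min = 3.16×1.78³/12 = 1.485 in⁴
Effective length L_e = K·L = 1 × 195 = 195.0 in
P_cr = π²EI / L_e² = π² × 15400×10³ × 1.485 / 195.0² = 5.936×10^3 lb
Factor of safety n = P_cr / P = 5.9363 / 2.31 = 2.57

n ≈ 2.57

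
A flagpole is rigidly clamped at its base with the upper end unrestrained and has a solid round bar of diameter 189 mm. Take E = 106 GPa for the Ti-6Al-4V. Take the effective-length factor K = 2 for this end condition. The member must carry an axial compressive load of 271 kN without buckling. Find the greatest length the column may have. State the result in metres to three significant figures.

L_max ≈ 7.77 m

I = πd⁴/64 = π×189⁴/64 = 6.264×10^7 mm⁴
I = 6.264×10^-5 m⁴
At the buckling limit P_cr = P = 2.710×10^5 N
From P_cr = π²EI/(K·L)²:  L = (1/K)·√(π²EI/P_cr) = (1/2)·√(π²×1.06×10^11×6.264×10^-5/2.710×10^5)
L = 7.77 m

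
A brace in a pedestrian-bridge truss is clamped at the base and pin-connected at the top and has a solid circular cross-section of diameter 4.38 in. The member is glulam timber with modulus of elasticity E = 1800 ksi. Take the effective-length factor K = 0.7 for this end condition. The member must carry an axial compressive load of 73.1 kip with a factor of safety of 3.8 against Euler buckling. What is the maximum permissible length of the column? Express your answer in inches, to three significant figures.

L_max ≈ 48.6 in

I = πd⁴/64 = π×4.38⁴/64 = 18.07 in⁴
Required critical load P_cr = n·P = 3.8 × 73.1 = 277.8 kip = 2.778×10^5 lb
From P_cr = π²EI/(K·L)²:  L = (1/K)·√(π²EI/P_cr) = (1/0.7)·√(π²×1.80×10^6×18.07/2.778×10^5)
L = 48.6 in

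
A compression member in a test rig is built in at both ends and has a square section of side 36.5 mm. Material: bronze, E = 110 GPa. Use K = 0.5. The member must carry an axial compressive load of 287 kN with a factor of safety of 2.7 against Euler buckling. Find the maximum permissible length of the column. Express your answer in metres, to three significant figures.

I = a⁴/12 = 36.5⁴/12 = 1.479×10^5 mm⁴
I = 1.479×10^-7 m⁴
Required critical load P_cr = n·P = 2.7 × 287 = 774.9 kN = 7.749×10^5 N
From P_cr = π²EI/(K·L)²:  L = (1/K)·√(π²EI/P_cr) = (1/0.5)·√(π²×1.10×10^11×1.479×10^-7/7.749×10^5)
L = 0.910 m

L_max ≈ 0.910 m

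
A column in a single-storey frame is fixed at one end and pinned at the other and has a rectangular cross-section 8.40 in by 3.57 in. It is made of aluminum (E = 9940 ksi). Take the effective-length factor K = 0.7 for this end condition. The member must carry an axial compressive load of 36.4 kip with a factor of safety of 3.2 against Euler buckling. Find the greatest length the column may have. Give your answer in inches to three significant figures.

L_max ≈ 234 in

Buckling occurs about the weak axis: I_min = h·b³/12 with b = 3.57 in (the shorter side).
I_min = 8.40×3.57³/12 = 31.85 in⁴
Required critical load P_cr = n·P = 3.2 × 36.4 = 116.5 kip = 1.165×10^5 lb
From P_cr = π²EI/(K·L)²:  L = (1/K)·√(π²EI/P_cr) = (1/0.7)·√(π²×9.94×10^6×31.85/1.165×10^5)
L = 234 in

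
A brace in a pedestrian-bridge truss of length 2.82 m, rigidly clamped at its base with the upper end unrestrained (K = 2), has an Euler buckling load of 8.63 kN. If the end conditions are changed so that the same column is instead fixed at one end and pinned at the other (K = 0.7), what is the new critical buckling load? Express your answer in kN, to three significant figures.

P_cr ∝ 1/K², so P_cr,new = P_cr,old × (K_old/K_new)² = 8.63 × (2/0.7)²
= 8.63 × 8.163 = 70.4 kN

P_cr ≈ 70.4 kN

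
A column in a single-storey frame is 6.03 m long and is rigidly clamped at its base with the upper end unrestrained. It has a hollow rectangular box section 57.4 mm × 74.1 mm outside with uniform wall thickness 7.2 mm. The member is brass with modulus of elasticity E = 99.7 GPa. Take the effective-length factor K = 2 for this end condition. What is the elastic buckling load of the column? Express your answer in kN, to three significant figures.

P_cr ≈ 5.22 kN

Inner dimensions: h_i = 74.1 − 2×7.2 = 59.70 mm, b_i = 57.4 − 2×7.2 = 43.00 mm
Weak-axis I_min = (h_o·b_o³ − h_i·b_i³)/12 with b_o = 57.4, b_i = 43.00 mm (shorter outer/inner sides).
I_min = (74.1×57.4³ − 59.70×43.00³)/12 = 7.723×10^5 mm⁴
I = 7.723×10^5 mm⁴ = 7.723×10^-7 m⁴
Effective length L_e = K·L = 2 × 6.03 = 12.06 m
P_cr = π²EI / L_e² = π² × 99.7×10⁹ × 7.723×10^-7 / 12.06² = 5.225×10^3 N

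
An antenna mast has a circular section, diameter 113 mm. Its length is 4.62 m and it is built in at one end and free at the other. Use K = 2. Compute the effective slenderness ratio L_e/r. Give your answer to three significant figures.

λ ≈ 327

I = πd⁴/64 = π×113⁴/64 = 8.004×10^6 mm⁴
A = 1.003×10^4 mm²;  r_min = √(I/A) = √(8.004×10^6/1.003×10^4) = 28.25 mm
L_e = K·L = 2 × 4.62 m = 9.240 m = 9240.0 mm
λ = L_e / r_min = 9240.0 / 28.25 = 327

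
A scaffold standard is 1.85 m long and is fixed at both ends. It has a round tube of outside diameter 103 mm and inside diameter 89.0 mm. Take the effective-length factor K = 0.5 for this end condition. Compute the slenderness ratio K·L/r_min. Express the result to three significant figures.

λ ≈ 27.2

d_o = 103 mm, d_i = 89.0 mm
I = π(d_o⁴ − d_i⁴)/64 = π(103⁴ − 89.00⁴)/64 = 2.445×10^6 mm⁴
A = 2.111×10^3 mm²;  r_min = √(I/A) = √(2.445×10^6/2.111×10^3) = 34.03 mm
L_e = K·L = 0.5 × 1.85 m = 0.9250 m = 925.00 mm
λ = L_e / r_min = 925.00 / 34.03 = 27.2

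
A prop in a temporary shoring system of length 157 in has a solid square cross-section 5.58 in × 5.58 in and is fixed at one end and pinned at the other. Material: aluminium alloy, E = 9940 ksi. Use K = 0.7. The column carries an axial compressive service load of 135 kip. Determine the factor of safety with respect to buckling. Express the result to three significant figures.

I = a⁴/12 = 5.58⁴/12 = 80.79 in⁴
Effective length L_e = K·L = 0.7 × 157 = 109.9 in
P_cr = π²EI / L_e² = π² × 9940×10³ × 80.79 / 109.9² = 6.562×10^5 lb
Factor of safety n = P_cr / P = 656.22 / 135 = 4.86

n ≈ 4.86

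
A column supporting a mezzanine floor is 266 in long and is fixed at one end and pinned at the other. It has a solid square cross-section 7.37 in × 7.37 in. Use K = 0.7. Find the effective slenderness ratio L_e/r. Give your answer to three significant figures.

λ ≈ 87.5

For a square r = a/√12 = 7.37/√12 = 2.128 in
L_e = K·L = 0.7 × 266 = 186.2 in
λ = L_e / r_min = 186.20 / 2.128 = 87.5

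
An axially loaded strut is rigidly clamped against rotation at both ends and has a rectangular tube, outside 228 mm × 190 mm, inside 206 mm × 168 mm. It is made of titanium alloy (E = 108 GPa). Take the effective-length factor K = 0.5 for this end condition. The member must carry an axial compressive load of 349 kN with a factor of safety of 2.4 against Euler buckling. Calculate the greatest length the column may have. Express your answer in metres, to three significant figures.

Weak-axis I_min = (h_o·b_o³ − h_i·b_i³)/12 with b_o = 190, b_i = 168.0 mm (shorter outer/inner sides).
I_min = (228×190³ − 206.0×168.0³)/12 = 4.892×10^7 mm⁴
I = 4.892×10^-5 m⁴
Required critical load P_cr = n·P = 2.4 × 349 = 837.6 kN = 8.376×10^5 N
From P_cr = π²EI/(K·L)²:  L = (1/K)·√(π²EI/P_cr) = (1/0.5)·√(π²×1.08×10^11×4.892×10^-5/8.376×10^5)
L = 15.8 m

L_max ≈ 15.8 m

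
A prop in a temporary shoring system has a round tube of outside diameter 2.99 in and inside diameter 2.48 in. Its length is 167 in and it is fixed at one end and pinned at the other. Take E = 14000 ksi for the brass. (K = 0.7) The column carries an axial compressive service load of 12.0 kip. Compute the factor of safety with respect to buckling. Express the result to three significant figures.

d_o = 2.99 in, d_i = 2.48 in
I = π(d_o⁴ − d_i⁴)/64 = π(2.99⁴ − 2.480⁴)/64 = 2.066 in⁴
Effective length L_e = K·L = 0.7 × 167 = 116.9 in
P_cr = π²EI / L_e² = π² × 14000×10³ × 2.066 / 116.9² = 2.089×10^4 lb
Factor of safety n = P_cr / P = 20.894 / 12.0 = 1.74

n ≈ 1.74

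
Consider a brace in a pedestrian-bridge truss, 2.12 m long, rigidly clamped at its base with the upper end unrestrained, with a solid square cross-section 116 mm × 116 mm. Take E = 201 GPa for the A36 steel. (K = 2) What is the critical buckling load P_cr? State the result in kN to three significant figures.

P_cr ≈ 1670 kN

I = a⁴/12 = 116⁴/12 = 1.509×10^7 mm⁴
I = 1.509×10^7 mm⁴ = 1.509×10^-5 m⁴
Effective length L_e = K·L = 2 × 2.12 = 4.240 m
P_cr = π²EI / L_e² = π² × 201×10⁹ × 1.509×10^-5 / 4.240² = 1.665×10^6 N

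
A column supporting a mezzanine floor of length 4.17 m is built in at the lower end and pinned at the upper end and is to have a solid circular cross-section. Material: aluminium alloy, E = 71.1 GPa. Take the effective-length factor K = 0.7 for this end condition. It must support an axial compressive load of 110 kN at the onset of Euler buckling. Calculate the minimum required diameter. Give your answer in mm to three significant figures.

L_e = K·L = 0.7 × 4.17 = 2.919 m
Required I = P_cr·L_e²/(π²E) = 1.100×10^5 × 2.919² / (π² × 7.11×10^10) = 1.336×10^-6 m⁴
I_req = 1.336×10^6 mm⁴
Solid circle: I = πd⁴/64  ⇒  d = (64I/π)^(1/4) = (64×1.336×10^6/π)^(1/4) = 72.2 mm

d ≈ 72.2 mm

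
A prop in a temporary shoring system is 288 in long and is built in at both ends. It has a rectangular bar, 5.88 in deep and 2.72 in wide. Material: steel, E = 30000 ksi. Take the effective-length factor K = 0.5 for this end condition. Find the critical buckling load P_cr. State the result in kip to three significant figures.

P_cr ≈ 141 kip

Buckling occurs about the weak axis: I_min = h·b³/12 with b = 2.72 in (the shorter side).
I_min = 5.88×2.72³/12 = 9.861 in⁴
Effective length L_e = K·L = 0.5 × 288 = 144.0 in
P_cr = π²EI / L_e² = π² × 30000×10³ × 9.861 / 144.0² = 1.408×10^5 lb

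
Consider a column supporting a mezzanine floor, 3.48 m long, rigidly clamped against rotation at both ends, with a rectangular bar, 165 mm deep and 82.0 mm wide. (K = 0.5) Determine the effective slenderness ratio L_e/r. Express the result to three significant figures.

Buckling occurs about the weak axis: I_min = h·b³/12 with b = 82.0 mm (the shorter side).
I_min = 165×82.0³/12 = 7.581×10^6 mm⁴
A = 1.353×10^4 mm²;  r_min = √(I/A) = √(7.581×10^6/1.353×10^4) = 23.67 mm
L_e = K·L = 0.5 × 3.48 m = 1.740 m = 1740.0 mm
λ = L_e / r_min = 1740.0 / 23.67 = 73.5

λ ≈ 73.5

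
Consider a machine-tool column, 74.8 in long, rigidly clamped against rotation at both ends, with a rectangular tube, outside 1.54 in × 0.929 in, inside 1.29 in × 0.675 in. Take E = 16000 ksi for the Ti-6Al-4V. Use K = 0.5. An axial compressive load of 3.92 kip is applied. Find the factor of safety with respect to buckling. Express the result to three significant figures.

n ≈ 2.01

Weak-axis I_min = (h_o·b_o³ − h_i·b_i³)/12 with b_o = 0.929, b_i = 0.6750 in (shorter outer/inner sides).
I_min = (1.54×0.929³ − 1.290×0.6750³)/12 = 6.983×10^-2 in⁴
Effective length L_e = K·L = 0.5 × 74.8 = 37.40 in
P_cr = π²EI / L_e² = π² × 16000×10³ × 6.983×10^-2 / 37.40² = 7.884×10^3 lb
Factor of safety n = P_cr / P = 7.8837 / 3.92 = 2.01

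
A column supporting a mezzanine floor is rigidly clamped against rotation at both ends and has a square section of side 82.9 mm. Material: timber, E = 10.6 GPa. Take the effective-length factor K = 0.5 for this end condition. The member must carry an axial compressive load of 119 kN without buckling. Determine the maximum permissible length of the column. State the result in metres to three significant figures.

L_max ≈ 3.72 m

I = a⁴/12 = 82.9⁴/12 = 3.936×10^6 mm⁴
I = 3.936×10^-6 m⁴
At the buckling limit P_cr = P = 1.190×10^5 N
From P_cr = π²EI/(K·L)²:  L = (1/K)·√(π²EI/P_cr) = (1/0.5)·√(π²×1.06×10^10×3.936×10^-6/1.190×10^5)
L = 3.72 m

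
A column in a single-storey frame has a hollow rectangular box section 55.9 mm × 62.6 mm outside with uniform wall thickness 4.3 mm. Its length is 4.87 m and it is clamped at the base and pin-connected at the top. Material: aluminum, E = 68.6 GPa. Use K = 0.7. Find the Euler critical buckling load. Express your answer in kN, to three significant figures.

P_cr ≈ 25.3 kN

Inner dimensions: h_i = 62.6 − 2×4.3 = 54.00 mm, b_i = 55.9 − 2×4.3 = 47.30 mm
Weak-axis I_min = (h_o·b_o³ − h_i·b_i³)/12 with b_o = 55.9, b_i = 47.30 mm (shorter outer/inner sides).
I_min = (62.6×55.9³ − 54.00×47.30³)/12 = 4.350×10^5 mm⁴
I = 4.350×10^5 mm⁴ = 4.350×10^-7 m⁴
Effective length L_e = K·L = 0.7 × 4.87 = 3.409 m
P_cr = π²EI / L_e² = π² × 68.6×10⁹ × 4.350×10^-7 / 3.409² = 2.534×10^4 N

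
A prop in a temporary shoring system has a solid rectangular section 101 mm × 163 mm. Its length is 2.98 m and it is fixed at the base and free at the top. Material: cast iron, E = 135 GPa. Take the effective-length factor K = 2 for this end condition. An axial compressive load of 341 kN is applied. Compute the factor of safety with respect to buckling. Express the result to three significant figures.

Buckling occurs about the weak axis: I_min = h·b³/12 with b = 101 mm (the shorter side).
I_min = 163×101³/12 = 1.399×10^7 mm⁴
I = 1.399×10^7 mm⁴ = 1.399×10^-5 m⁴
Effective length L_e = K·L = 2 × 2.98 = 5.960 m
P_cr = π²EI / L_e² = π² × 135×10⁹ × 1.399×10^-5 / 5.960² = 5.249×10^5 N
Factor of safety n = P_cr / P = 524.94 / 341 = 1.54

n ≈ 1.54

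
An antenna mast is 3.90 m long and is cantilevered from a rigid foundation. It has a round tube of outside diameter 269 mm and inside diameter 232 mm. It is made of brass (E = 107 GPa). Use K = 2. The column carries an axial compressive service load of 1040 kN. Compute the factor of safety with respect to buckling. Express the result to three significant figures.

d_o = 269 mm, d_i = 232 mm
I = π(d_o⁴ − d_i⁴)/64 = π(269⁴ − 232.0⁴)/64 = 1.148×10^8 mm⁴
I = 1.148×10^8 mm⁴ = 1.148×10^-4 m⁴
Effective length L_e = K·L = 2 × 3.90 = 7.800 m
P_cr = π²EI / L_e² = π² × 107×10⁹ × 1.148×10^-4 / 7.800² = 1.993×10^6 N
Factor of safety n = P_cr / P = 1993.0 / 1040 = 1.92

n ≈ 1.92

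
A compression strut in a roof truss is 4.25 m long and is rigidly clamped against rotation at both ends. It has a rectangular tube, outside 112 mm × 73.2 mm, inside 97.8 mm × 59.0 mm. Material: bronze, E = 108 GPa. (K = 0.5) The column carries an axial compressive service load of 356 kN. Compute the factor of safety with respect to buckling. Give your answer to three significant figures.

n ≈ 1.32

Weak-axis I_min = (h_o·b_o³ − h_i·b_i³)/12 with b_o = 73.2, b_i = 59.00 mm (shorter outer/inner sides).
I_min = (112×73.2³ − 97.80×59.00³)/12 = 1.987×10^6 mm⁴
I = 1.987×10^6 mm⁴ = 1.987×10^-6 m⁴
Effective length L_e = K·L = 0.5 × 4.25 = 2.125 m
P_cr = π²EI / L_e² = π² × 108×10⁹ × 1.987×10^-6 / 2.125² = 4.690×10^5 N
Factor of safety n = P_cr / P = 469.01 / 356 = 1.32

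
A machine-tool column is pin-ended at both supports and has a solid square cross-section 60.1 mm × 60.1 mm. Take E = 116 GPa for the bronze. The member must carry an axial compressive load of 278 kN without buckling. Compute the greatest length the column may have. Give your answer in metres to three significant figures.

I = a⁴/12 = 60.1⁴/12 = 1.087×10^6 mm⁴
I = 1.087×10^-6 m⁴
At the buckling limit P_cr = P = 2.780×10^5 N
From P_cr = π²EI/(K·L)²:  L = (1/K)·√(π²EI/P_cr) = (1/1)·√(π²×1.16×10^11×1.087×10^-6/2.780×10^5)
L = 2.12 m

L_max ≈ 2.12 m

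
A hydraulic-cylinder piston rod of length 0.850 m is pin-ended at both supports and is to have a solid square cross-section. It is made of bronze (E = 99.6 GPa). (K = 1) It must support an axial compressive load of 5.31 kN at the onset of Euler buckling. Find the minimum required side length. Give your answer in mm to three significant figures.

L_e = K·L = 1 × 0.850 = 0.8500 m
Required I = P_cr·L_e²/(π²E) = 5.310×10^3 × 0.8500² / (π² × 9.96×10^10) = 3.903×10^-9 m⁴
I_req = 3.903×10^3 mm⁴
Solid square: I = a⁴/12  ⇒  a = (12I)^(1/4) = (12×3.903×10^3)^(1/4) = 14.7 mm

a ≈ 14.7 mm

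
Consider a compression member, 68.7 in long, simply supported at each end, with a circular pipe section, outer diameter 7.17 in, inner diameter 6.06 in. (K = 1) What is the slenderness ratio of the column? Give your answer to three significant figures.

λ ≈ 29.3

d_o = 7.17 in, d_i = 6.06 in
I = π(d_o⁴ − d_i⁴)/64 = π(7.17⁴ − 6.060⁴)/64 = 63.53 in⁴
A = 11.53 in²;  r_min = √(I/A) = √(63.53/11.53) = 2.347 in
L_e = K·L = 1 × 68.7 = 68.70 in
λ = L_e / r_min = 68.700 / 2.347 = 29.3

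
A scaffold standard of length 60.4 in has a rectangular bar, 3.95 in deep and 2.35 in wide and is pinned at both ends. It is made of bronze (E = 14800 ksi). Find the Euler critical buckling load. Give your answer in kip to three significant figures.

Buckling occurs about the weak axis: I_min = h·b³/12 with b = 2.35 in (the shorter side).
I_min = 3.95×2.35³/12 = 4.272 in⁴
Effective length L_e = K·L = 1 × 60.4 = 60.40 in
P_cr = π²EI / L_e² = π² × 14800×10³ × 4.272 / 60.40² = 1.710×10^5 lb

P_cr ≈ 171 kip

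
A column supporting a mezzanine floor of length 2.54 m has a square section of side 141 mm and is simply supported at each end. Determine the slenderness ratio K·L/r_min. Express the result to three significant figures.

For a square r = a/√12 = 141/√12 = 40.70 mm
L_e = K·L = 1 × 2.54 m = 2.540 m = 2540.0 mm
λ = L_e / r_min = 2540.0 / 40.70 = 62.4

λ ≈ 62.4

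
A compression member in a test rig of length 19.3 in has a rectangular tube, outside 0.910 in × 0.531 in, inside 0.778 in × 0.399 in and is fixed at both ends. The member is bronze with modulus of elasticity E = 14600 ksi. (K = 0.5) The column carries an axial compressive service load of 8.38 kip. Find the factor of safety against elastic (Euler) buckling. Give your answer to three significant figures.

Weak-axis I_min = (h_o·b_o³ − h_i·b_i³)/12 with b_o = 0.531, b_i = 0.3990 in (shorter outer/inner sides).
I_min = (0.910×0.531³ − 0.7780×0.3990³)/12 = 7.236×10^-3 in⁴
Effective length L_e = K·L = 0.5 × 19.3 = 9.650 in
P_cr = π²EI / L_e² = π² × 14600×10³ × 7.236×10^-3 / 9.650² = 1.120×10^4 lb
Factor of safety n = P_cr / P = 11.196 / 8.38 = 1.34

n ≈ 1.34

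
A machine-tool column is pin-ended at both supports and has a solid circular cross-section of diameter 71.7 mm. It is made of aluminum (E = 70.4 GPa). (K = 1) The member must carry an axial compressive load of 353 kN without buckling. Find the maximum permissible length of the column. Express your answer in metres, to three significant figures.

I = πd⁴/64 = π×71.7⁴/64 = 1.297×10^6 mm⁴
I = 1.297×10^-6 m⁴
At the buckling limit P_cr = P = 3.530×10^5 N
From P_cr = π²EI/(K·L)²:  L = (1/K)·√(π²EI/P_cr) = (1/1)·√(π²×7.04×10^10×1.297×10^-6/3.530×10^5)
L = 1.60 m

L_max ≈ 1.60 m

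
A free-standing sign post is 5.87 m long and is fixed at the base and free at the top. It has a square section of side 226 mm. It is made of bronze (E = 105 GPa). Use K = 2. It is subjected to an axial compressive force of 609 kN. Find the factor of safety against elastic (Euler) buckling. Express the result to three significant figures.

I = a⁴/12 = 226⁴/12 = 2.174×10^8 mm⁴
I = 2.174×10^8 mm⁴ = 2.174×10^-4 m⁴
Effective length L_e = K·L = 2 × 5.87 = 11.74 m
P_cr = π²EI / L_e² = π² × 105×10⁹ × 2.174×10^-4 / 11.74² = 1.635×10^6 N
Factor of safety n = P_cr / P = 1634.6 / 609 = 2.68

n ≈ 2.68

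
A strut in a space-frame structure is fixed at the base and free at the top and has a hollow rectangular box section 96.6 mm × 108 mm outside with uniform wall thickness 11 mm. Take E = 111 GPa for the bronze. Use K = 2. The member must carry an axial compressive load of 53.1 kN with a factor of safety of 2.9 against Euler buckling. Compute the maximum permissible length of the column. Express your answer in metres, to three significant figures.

L_max ≈ 3.02 m

Inner dimensions: h_i = 108 − 2×11 = 86.00 mm, b_i = 96.6 − 2×11 = 74.60 mm
Weak-axis I_min = (h_o·b_o³ − h_i·b_i³)/12 with b_o = 96.6, b_i = 74.60 mm (shorter outer/inner sides).
I_min = (108×96.6³ − 86.00×74.60³)/12 = 5.138×10^6 mm⁴
I = 5.138×10^-6 m⁴
Required critical load P_cr = n·P = 2.9 × 53.1 = 154.0 kN = 1.540×10^5 N
From P_cr = π²EI/(K·L)²:  L = (1/K)·√(π²EI/P_cr) = (1/2)·√(π²×1.11×10^11×5.138×10^-6/1.540×10^5)
L = 3.02 m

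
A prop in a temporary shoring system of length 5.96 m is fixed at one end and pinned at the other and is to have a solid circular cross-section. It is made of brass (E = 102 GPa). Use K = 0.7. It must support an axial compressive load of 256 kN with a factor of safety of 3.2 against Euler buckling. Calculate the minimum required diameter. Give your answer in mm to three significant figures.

Required P_cr = n·P = 3.2 × 256 = 819.2 kN
L_e = K·L = 0.7 × 5.96 = 4.172 m
Required I = P_cr·L_e²/(π²E) = 8.192×10^5 × 4.172² / (π² × 1.02×10^11) = 1.416×10^-5 m⁴
I_req = 1.416×10^7 mm⁴
Solid circle: I = πd⁴/64  ⇒  d = (64I/π)^(1/4) = (64×1.416×10^7/π)^(1/4) = 130 mm

d ≈ 130 mm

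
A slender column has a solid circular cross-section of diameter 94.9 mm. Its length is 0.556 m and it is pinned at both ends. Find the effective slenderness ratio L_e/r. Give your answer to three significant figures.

I = πd⁴/64 = π×94.9⁴/64 = 3.981×10^6 mm⁴
A = 7.073×10^3 mm²;  r_min = √(I/A) = √(3.981×10^6/7.073×10^3) = 23.72 mm
L_e = K·L = 1 × 0.556 m = 0.5560 m = 556.00 mm
λ = L_e / r_min = 556.00 / 23.72 = 23.4

λ ≈ 23.4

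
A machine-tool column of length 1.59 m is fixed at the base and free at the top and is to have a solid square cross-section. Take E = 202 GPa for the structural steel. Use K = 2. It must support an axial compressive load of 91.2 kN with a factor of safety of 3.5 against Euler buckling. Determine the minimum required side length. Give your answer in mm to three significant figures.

a ≈ 66.4 mm

Required P_cr = n·P = 3.5 × 91.2 = 319.2 kN
L_e = K·L = 2 × 1.59 = 3.180 m
Required I = P_cr·L_e²/(π²E) = 3.192×10^5 × 3.180² / (π² × 2.02×10^11) = 1.619×10^-6 m⁴
I_req = 1.619×10^6 mm⁴
Solid square: I = a⁴/12  ⇒  a = (12I)^(1/4) = (12×1.619×10^6)^(1/4) = 66.4 mm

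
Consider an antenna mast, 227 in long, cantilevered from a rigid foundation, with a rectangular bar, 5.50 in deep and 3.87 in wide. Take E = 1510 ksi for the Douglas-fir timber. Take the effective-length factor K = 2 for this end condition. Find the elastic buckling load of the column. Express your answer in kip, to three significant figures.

P_cr ≈ 1.92 kip

Buckling occurs about the weak axis: I_min = h·b³/12 with b = 3.87 in (the shorter side).
I_min = 5.50×3.87³/12 = 26.57 in⁴
Effective length L_e = K·L = 2 × 227 = 454.0 in
P_cr = π²EI / L_e² = π² × 1510×10³ × 26.57 / 454.0² = 1.921×10^3 lb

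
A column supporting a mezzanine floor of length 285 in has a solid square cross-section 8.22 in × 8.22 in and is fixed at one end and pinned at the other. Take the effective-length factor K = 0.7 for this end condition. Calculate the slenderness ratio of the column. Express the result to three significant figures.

λ ≈ 84.1

For a square r = a/√12 = 8.22/√12 = 2.373 in
L_e = K·L = 0.7 × 285 = 199.5 in
λ = L_e / r_min = 199.50 / 2.373 = 84.1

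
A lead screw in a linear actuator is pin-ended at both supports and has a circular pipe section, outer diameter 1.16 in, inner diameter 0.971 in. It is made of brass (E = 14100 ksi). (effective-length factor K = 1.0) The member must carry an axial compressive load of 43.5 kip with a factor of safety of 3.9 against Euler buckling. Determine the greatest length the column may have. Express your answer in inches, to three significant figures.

d_o = 1.16 in, d_i = 0.971 in
I = π(d_o⁴ − d_i⁴)/64 = π(1.16⁴ − 0.9710⁴)/64 = 4.524×10^-2 in⁴
Required critical load P_cr = n·P = 3.9 × 43.5 = 169.6 kip = 1.696×10^5 lb
From P_cr = π²EI/(K·L)²:  L = (1/K)·√(π²EI/P_cr) = (1/1)·√(π²×1.41×10^7×4.524×10^-2/1.696×10^5)
L = 6.09 in

L_max ≈ 6.09 in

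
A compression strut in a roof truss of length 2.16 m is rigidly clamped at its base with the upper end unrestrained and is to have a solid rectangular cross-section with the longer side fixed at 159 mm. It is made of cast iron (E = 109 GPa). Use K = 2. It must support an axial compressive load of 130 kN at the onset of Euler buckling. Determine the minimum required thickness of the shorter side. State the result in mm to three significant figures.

L_e = K·L = 2 × 2.16 = 4.320 m
Required I = P_cr·L_e²/(π²E) = 1.300×10^5 × 4.320² / (π² × 1.09×10^11) = 2.255×10^-6 m⁴
I_req = 2.255×10^6 mm⁴
Rectangle, weak axis: I_min = h·b³/12 with h = 159 mm fixed  ⇒  b = (12I/h)^(1/3) = 55.4 mm

b ≈ 55.4 mm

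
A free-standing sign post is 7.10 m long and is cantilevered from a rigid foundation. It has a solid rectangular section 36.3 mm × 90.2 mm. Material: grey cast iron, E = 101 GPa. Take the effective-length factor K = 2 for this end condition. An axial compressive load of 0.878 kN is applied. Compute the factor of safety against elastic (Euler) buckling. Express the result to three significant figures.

n ≈ 2.02

Buckling occurs about the weak axis: I_min = h·b³/12 with b = 36.3 mm (the shorter side).
I_min = 90.2×36.3³/12 = 3.595×10^5 mm⁴
I = 3.595×10^5 mm⁴ = 3.595×10^-7 m⁴
Effective length L_e = K·L = 2 × 7.10 = 14.20 m
P_cr = π²EI / L_e² = π² × 101×10⁹ × 3.595×10^-7 / 14.20² = 1.777×10^3 N
Factor of safety n = P_cr / P = 1.7774 / 0.878 = 2.02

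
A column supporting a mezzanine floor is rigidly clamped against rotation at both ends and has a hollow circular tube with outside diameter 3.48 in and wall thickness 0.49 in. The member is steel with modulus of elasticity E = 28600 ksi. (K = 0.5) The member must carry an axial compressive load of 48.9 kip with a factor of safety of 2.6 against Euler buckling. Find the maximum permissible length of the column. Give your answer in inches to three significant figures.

L_max ≈ 217 in

Inner diameter d_i = 3.48 − 2×0.49 = 2.500 in
I = π(d_o⁴ − d_i⁴)/64 = π(3.48⁴ − 2.500⁴)/64 = 5.282 in⁴
Required critical load P_cr = n·P = 2.6 × 48.9 = 127.1 kip = 1.271×10^5 lb
From P_cr = π²EI/(K·L)²:  L = (1/K)·√(π²EI/P_cr) = (1/0.5)·√(π²×2.86×10^7×5.282/1.271×10^5)
L = 217 in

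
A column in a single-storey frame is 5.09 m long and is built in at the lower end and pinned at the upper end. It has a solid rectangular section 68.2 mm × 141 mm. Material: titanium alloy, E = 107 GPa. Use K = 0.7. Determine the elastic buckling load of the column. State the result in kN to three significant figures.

Buckling occurs about the weak axis: I_min = h·b³/12 with b = 68.2 mm (the shorter side).
I_min = 141×68.2³/12 = 3.727×10^6 mm⁴
I = 3.727×10^6 mm⁴ = 3.727×10^-6 m⁴
Effective length L_e = K·L = 0.7 × 5.09 = 3.563 m
P_cr = π²EI / L_e² = π² × 107×10⁹ × 3.727×10^-6 / 3.563² = 3.101×10^5 N

P_cr ≈ 310 kN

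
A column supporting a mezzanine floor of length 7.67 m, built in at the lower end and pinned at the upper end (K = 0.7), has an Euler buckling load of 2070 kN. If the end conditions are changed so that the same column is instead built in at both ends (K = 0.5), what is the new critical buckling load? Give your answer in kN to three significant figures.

P_cr ≈ 4060 kN

P_cr ∝ 1/K², so P_cr,new = P_cr,old × (K_old/K_new)² = 2070 × (0.7/0.5)²
= 2070 × 1.960 = 4060 kN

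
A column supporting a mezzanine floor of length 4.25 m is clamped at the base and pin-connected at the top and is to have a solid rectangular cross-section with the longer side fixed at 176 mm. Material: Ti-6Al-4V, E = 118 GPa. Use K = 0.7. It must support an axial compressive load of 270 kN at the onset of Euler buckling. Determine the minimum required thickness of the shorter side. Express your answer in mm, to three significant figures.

L_e = K·L = 0.7 × 4.25 = 2.975 m
Required I = P_cr·L_e²/(π²E) = 2.700×10^5 × 2.975² / (π² × 1.18×10^11) = 2.052×10^-6 m⁴
I_req = 2.052×10^6 mm⁴
Rectangle, weak axis: I_min = h·b³/12 with h = 176 mm fixed  ⇒  b = (12I/h)^(1/3) = 51.9 mm

b ≈ 51.9 mm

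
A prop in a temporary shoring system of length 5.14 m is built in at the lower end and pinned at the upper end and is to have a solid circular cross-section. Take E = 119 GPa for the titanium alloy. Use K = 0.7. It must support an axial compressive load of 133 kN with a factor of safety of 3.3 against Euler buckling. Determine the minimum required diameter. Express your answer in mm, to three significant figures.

d ≈ 99.6 mm

Required P_cr = n·P = 3.3 × 133 = 438.9 kN
L_e = K·L = 0.7 × 5.14 = 3.598 m
Required I = P_cr·L_e²/(π²E) = 4.389×10^5 × 3.598² / (π² × 1.19×10^11) = 4.838×10^-6 m⁴
I_req = 4.838×10^6 mm⁴
Solid circle: I = πd⁴/64  ⇒  d = (64I/π)^(1/4) = (64×4.838×10^6/π)^(1/4) = 99.6 mm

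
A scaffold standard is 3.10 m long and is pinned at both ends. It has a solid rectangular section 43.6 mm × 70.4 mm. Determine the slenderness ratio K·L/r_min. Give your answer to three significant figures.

λ ≈ 246

For a rectangle r_min = b/√12 = 43.6/√12 = 12.59 mm
L_e = K·L = 1 × 3.10 m = 3.100 m = 3100.0 mm
λ = L_e / r_min = 3100.0 / 12.59 = 246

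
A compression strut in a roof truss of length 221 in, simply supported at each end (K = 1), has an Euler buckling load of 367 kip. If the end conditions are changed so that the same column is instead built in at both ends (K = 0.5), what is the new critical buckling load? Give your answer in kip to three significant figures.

P_cr ≈ 1470 kip

P_cr ∝ 1/K², so P_cr,new = P_cr,old × (K_old/K_new)² = 367 × (1/0.5)²
= 367 × 4.000 = 1470 kip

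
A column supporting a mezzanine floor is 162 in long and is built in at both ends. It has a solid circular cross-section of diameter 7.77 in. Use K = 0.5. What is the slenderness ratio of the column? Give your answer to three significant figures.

λ ≈ 41.7

For a solid circle r = d/4 = 7.77/4 = 1.942 in
L_e = K·L = 0.5 × 162 = 81.00 in
λ = L_e / r_min = 81.000 / 1.942 = 41.7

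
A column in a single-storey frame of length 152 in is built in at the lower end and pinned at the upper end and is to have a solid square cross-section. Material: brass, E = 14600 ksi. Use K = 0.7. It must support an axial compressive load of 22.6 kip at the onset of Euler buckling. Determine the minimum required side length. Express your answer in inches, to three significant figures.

L_e = K·L = 0.7 × 152 = 106.4 in
Required I = P_cr·L_e²/(π²E) = 2.260×10^4 × 106.4² / (π² × 1.46×10^7) = 1.776 in⁴
Solid square: I = a⁴/12  ⇒  a = (12I)^(1/4) = (12×1.776)^(1/4) = 2.15 in

a ≈ 2.15 in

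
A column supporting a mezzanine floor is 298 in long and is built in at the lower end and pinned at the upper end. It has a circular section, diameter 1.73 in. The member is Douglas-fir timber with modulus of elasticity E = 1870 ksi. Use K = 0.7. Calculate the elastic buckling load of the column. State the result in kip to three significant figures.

I = πd⁴/64 = π×1.73⁴/64 = 0.4397 in⁴
Effective length L_e = K·L = 0.7 × 298 = 208.6 in
P_cr = π²EI / L_e² = π² × 1870×10³ × 0.4397 / 208.6² = 186.5 lb

P_cr ≈ 0.186 kip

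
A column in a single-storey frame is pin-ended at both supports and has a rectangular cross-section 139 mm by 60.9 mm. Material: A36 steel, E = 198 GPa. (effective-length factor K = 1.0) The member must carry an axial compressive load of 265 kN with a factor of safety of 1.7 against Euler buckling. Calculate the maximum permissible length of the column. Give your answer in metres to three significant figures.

Buckling occurs about the weak axis: I_min = h·b³/12 with b = 60.9 mm (the shorter side).
I_min = 139×60.9³/12 = 2.616×10^6 mm⁴
I = 2.616×10^-6 m⁴
Required critical load P_cr = n·P = 1.7 × 265 = 450.5 kN = 4.505×10^5 N
From P_cr = π²EI/(K·L)²:  L = (1/K)·√(π²EI/P_cr) = (1/1)·√(π²×1.98×10^11×2.616×10^-6/4.505×10^5)
L = 3.37 m

L_max ≈ 3.37 m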